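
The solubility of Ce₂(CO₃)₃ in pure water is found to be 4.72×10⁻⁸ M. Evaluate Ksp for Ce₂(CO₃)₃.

Ksp = 2.53×10⁻³⁵

Ce₂(CO₃)₃(s) ⇌ 2 Ce³⁺(aq) + 3 CO₃²⁻(aq)
For each mole of Ce₂(CO₃)₃ that dissolves per liter, [Ce³⁺] = 2s and [CO₃²⁻] = 3s; let s denote this solubility.
Ksp = [Ce³⁺]^2[CO₃²⁻]^3 = (2s)^2 · (3s)^3 = 108s^5
Ksp = 108 × (4.72×10⁻⁸)^5 = 2.53×10⁻³⁵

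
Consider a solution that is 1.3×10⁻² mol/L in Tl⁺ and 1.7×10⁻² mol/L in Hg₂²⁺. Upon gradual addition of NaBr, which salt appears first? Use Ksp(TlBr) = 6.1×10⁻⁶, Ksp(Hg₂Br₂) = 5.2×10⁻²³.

Hg₂Br₂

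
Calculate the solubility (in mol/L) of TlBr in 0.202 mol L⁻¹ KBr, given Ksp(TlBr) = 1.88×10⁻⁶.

TlBr(s) ⇌ Tl⁺(aq) + Br⁻(aq)
The solution already contains Br⁻ at 0.202 mol L⁻¹. Let s be the molar solubility of TlBr.
[Br⁻] ≈ 0.202 mol L⁻¹ (common ion dominates); [Tl⁺] = s.
Ksp = [Tl⁺][Br⁻] = s(0.202)
s = 1.88×10⁻⁶ / (0.202) = 9.31×10⁻⁶
s = 9.31×10⁻⁶ mol L⁻¹

9.31×10⁻⁶ M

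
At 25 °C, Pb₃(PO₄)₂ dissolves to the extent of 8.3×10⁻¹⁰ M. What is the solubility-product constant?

Ksp = 4.3×10⁻⁴⁴

Pb₃(PO₄)₂(s) ⇌ 3 Pb²⁺(aq) + 2 PO₄³⁻(aq)
For each mole of Pb₃(PO₄)₂ that dissolves per liter, [Pb²⁺] = 3s and [PO₄³⁻] = 2s; let s denote this solubility.
Ksp = [Pb²⁺]^3[PO₄³⁻]^2 = (3s)^3 · (2s)^2 = 108s^5
Ksp = 108 × (8.3×10⁻¹⁰)^5 = 4.3×10⁻⁴⁴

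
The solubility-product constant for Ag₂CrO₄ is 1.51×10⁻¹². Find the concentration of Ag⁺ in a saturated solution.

1.45×10⁻⁴ M

Ag₂CrO₄(s) ⇌ 2 Ag⁺(aq) + CrO₄²⁻(aq)
Call the molar solubility s, so that [Ag⁺] = 2s and [CrO₄²⁻] = s.
Ksp = [Ag⁺]^2[CrO₄²⁻] = (2s)^2 · s = 4s^3 = 1.51×10⁻¹²
s = 7.23×10⁻⁵ mol L⁻¹
[Ag⁺] = 2s = 1.45×10⁻⁴ mol L⁻¹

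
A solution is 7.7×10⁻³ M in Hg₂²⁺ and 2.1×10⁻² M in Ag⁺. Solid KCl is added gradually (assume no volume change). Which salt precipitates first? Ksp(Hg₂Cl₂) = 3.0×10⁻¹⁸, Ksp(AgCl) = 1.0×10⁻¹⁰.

Each salt precipitates once Q = Ksp for that salt.
For Hg₂Cl₂: [Cl⁻] = (Ksp/[Hg₂²⁺])^(1/2) = 2.0×10⁻⁸ M
For AgCl: [Cl⁻] = (Ksp/[Ag⁺]) = 4.8×10⁻⁹ M
Since AgCl needs less Cl⁻ to reach saturation, it precipitates first.

AgCl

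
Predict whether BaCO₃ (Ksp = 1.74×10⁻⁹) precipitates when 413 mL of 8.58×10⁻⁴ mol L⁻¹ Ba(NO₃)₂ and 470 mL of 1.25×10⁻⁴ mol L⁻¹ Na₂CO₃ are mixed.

Yes

After mixing, V = 413 mL + 470 mL = 883 mL.
[Ba²⁺] = (8.58×10⁻⁴)(413)/883 = 4.01×10⁻⁴ mol L⁻¹
[CO₃²⁻] = (1.25×10⁻⁴)(470)/883 = 6.65×10⁻⁵ mol L⁻¹
Q = [Ba²⁺][CO₃²⁻] = 2.67×10⁻⁸
Since Q (2.67×10⁻⁸) exceeds Ksp (1.74×10⁻⁹), BaCO₃ will precipitate.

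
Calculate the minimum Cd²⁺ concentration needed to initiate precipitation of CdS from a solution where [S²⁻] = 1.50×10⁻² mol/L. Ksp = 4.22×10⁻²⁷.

2.81×10⁻²⁵ M

Precipitation begins when Q = Ksp.
CdS(s) ⇌ Cd²⁺(aq) + S²⁻(aq)
Ksp = [Cd²⁺][S²⁻] = [Cd²⁺](1.50×10⁻²)
[Cd²⁺] = 4.22×10⁻²⁷ / (1.50×10⁻²) = 2.81×10⁻²⁵
[Cd²⁺] = 2.81×10⁻²⁵ mol/L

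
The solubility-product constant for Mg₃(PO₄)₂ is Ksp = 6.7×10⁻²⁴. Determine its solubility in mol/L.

Mg₃(PO₄)₂(s) ⇌ 3 Mg²⁺(aq) + 2 PO₄³⁻(aq)
Call the molar solubility s, so that [Mg²⁺] = 3s and [PO₄³⁻] = 2s.
Ksp = [Mg²⁺]^3[PO₄³⁻]^2 = (3s)^3 · (2s)^2 = 108s^5
108s^5 = 6.7×10⁻²⁴  ⇒  s^5 = 6.2×10⁻²⁶
s = 9.1×10⁻⁶ mol/L

9.1×10⁻⁶ M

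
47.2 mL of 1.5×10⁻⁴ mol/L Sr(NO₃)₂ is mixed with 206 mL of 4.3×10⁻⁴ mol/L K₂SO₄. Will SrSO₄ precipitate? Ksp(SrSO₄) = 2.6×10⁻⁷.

No

Total volume after mixing = 47.2 + 206 = 253.2 mL.
[Sr²⁺] = (1.5×10⁻⁴)(47.2)/253.2 = 2.8×10⁻⁵ mol/L
[SO₄²⁻] = (4.3×10⁻⁴)(206)/253.2 = 3.5×10⁻⁴ mol/L
Q = [Sr²⁺][SO₄²⁻] = 9.8×10⁻⁹
Q = 9.8×10⁻⁹ < Ksp = 2.6×10⁻⁷, so the solution is unsaturated and no precipitate forms.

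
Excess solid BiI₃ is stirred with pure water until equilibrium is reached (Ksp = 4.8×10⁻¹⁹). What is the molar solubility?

BiI₃(s) ⇌ Bi³⁺(aq) + 3 I⁻(aq)
With molar solubility s: [Bi³⁺] = s, [I⁻] = 3s.
Ksp = [Bi³⁺][I⁻]^3 = s · (3s)^3 = 27s^4
27s^4 = 4.8×10⁻¹⁹  ⇒  s^4 = 1.8×10⁻²⁰
Taking the 4th root, s = 1.2×10⁻⁵ mol/L.

1.2×10⁻⁵ M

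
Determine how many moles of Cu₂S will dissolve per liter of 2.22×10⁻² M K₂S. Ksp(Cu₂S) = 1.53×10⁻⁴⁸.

4.15×10⁻²⁴ M

Cu₂S(s) ⇌ 2 Cu⁺(aq) + S²⁻(aq)
With S²⁻ already at 2.22×10⁻² M and s small, take [S²⁻] ≈ 2.22×10⁻² M and [Cu⁺] = 2s.
Ksp = [Cu⁺]^2[S²⁻] = (2s)^2(2.22×10⁻²)
(2s)^2 = 1.53×10⁻⁴⁸ / (2.22×10⁻²) = 6.89×10⁻⁴⁷
s = 4.15×10⁻²⁴ M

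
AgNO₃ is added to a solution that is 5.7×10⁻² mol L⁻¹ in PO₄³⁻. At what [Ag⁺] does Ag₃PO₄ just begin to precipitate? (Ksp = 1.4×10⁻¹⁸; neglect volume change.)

Precipitation of each salt begins when its ion product equals Ksp.
Ag₃PO₄(s) ⇌ 3 Ag⁺(aq) + PO₄³⁻(aq)
Ksp = [Ag⁺]^3[PO₄³⁻] = [Ag⁺]^3(5.7×10⁻²)
[Ag⁺]^3 = 1.4×10⁻¹⁸ / (5.7×10⁻²) = 2.5×10⁻¹⁷
[Ag⁺] = 2.9×10⁻⁶ mol L⁻¹

2.9×10⁻⁶ M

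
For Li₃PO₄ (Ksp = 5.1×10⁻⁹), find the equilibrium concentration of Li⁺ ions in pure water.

Li₃PO₄(s) ⇌ 3 Li⁺(aq) + PO₄³⁻(aq)
Call the molar solubility s, so that [Li⁺] = 3s and [PO₄³⁻] = s.
Ksp = [Li⁺]^3[PO₄³⁻] = (3s)^3 · s = 27s^4 = 5.1×10⁻⁹
s = 3.7×10⁻³ mol L⁻¹
[Li⁺] = 3s = 1.1×10⁻² mol L⁻¹

1.1×10⁻² M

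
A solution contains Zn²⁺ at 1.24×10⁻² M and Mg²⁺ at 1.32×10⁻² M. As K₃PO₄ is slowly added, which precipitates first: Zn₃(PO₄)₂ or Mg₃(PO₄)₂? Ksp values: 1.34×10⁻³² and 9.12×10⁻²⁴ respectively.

Precipitation of each salt begins when its ion product equals Ksp.
For Zn₃(PO₄)₂: [PO₄³⁻] = (Ksp/[Zn²⁺]^3)^(1/2) = 8.38×10⁻¹⁴ M
For Mg₃(PO₄)₂: [PO₄³⁻] = (Ksp/[Mg²⁺]^3)^(1/2) = 1.99×10⁻⁹ M
The smaller threshold [PO₄³⁻] is reached first, so Zn₃(PO₄)₂ precipitates first.

Zn₃(PO₄)₂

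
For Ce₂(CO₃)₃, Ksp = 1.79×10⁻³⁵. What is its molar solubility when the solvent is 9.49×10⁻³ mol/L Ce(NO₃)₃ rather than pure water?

1.95×10⁻¹¹ M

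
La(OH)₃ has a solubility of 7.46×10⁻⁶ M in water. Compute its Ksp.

La(OH)₃(s) ⇌ La³⁺(aq) + 3 OH⁻(aq)
If s mol/L of La(OH)₃ dissolves, [La³⁺] = s and [OH⁻] = 3s.
Ksp = [La³⁺][OH⁻]^3 = s · (3s)^3 = 27s^4
Ksp = 27 × (7.46×10⁻⁶)^4 = 8.36×10⁻²⁰

Ksp = 8.36×10⁻²⁰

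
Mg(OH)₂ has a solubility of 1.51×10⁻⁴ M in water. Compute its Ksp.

Ksp = 1.38×10⁻¹¹

Mg(OH)₂(s) ⇌ Mg²⁺(aq) + 2 OH⁻(aq)
With molar solubility s: [Mg²⁺] = s, [OH⁻] = 2s.
Ksp = [Mg²⁺][OH⁻]^2 = s · (2s)^2 = 4s^3
Ksp = 4 × (1.51×10⁻⁴)^3 = 1.38×10⁻¹¹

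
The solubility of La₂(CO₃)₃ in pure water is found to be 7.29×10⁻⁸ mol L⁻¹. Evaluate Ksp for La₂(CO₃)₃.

La₂(CO₃)₃(s) ⇌ 2 La³⁺(aq) + 3 CO₃²⁻(aq)
Let s be the molar solubility. Then [La³⁺] = 2s and [CO₃²⁻] = 3s.
Ksp = [La³⁺]^2[CO₃²⁻]^3 = (2s)^2 · (3s)^3 = 108s^5
Ksp = 108 × (7.29×10⁻⁸)^5 = 2.22×10⁻³⁴

Ksp = 2.22×10⁻³⁴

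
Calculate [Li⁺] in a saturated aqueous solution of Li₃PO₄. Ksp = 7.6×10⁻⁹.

Li₃PO₄(s) ⇌ 3 Li⁺(aq) + PO₄³⁻(aq)
With molar solubility s: [Li⁺] = 3s, [PO₄³⁻] = s.
Ksp = [Li⁺]^3[PO₄³⁻] = (3s)^3 · s = 27s^4 = 7.6×10⁻⁹
s = 4.1×10⁻³ M
[Li⁺] = 3s = 1.2×10⁻² M

1.2×10⁻² M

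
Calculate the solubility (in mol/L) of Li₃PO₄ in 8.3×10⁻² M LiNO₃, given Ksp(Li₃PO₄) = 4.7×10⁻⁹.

8.2×10⁻⁶ M

Li₃PO₄(s) ⇌ 3 Li⁺(aq) + PO₄³⁻(aq)
Let s be the solubility of Li₃PO₄ here. The common ion gives [Li⁺] ≈ 8.3×10⁻² M, and [PO₄³⁻] = s.
Ksp = [Li⁺]^3[PO₄³⁻] = (8.3×10⁻²)^3s
s = 4.7×10⁻⁹ / (8.3×10⁻²)^3 = 8.2×10⁻⁶
s = 8.2×10⁻⁶ M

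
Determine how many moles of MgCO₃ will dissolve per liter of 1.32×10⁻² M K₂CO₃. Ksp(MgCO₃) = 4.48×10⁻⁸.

MgCO₃(s) ⇌ Mg²⁺(aq) + CO₃²⁻(aq)
The solution already contains CO₃²⁻ at 1.32×10⁻² M. Let s be the molar solubility of MgCO₃.
[CO₃²⁻] ≈ 1.32×10⁻² M (common ion dominates); [Mg²⁺] = s.
Ksp = [Mg²⁺][CO₃²⁻] = s(1.32×10⁻²)
s = 4.48×10⁻⁸ / (1.32×10⁻²) = 3.39×10⁻⁶
s = 3.39×10⁻⁶ M

3.39×10⁻⁶ M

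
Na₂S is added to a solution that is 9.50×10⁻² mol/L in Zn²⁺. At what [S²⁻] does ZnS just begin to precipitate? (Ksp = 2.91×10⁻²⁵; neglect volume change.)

3.06×10⁻²⁴ M

A salt starts to precipitate once the ion product Q reaches its Ksp.
ZnS(s) ⇌ Zn²⁺(aq) + S²⁻(aq)
Ksp = [Zn²⁺][S²⁻] = [S²⁻](9.50×10⁻²)
[S²⁻] = 2.91×10⁻²⁵ / (9.50×10⁻²) = 3.06×10⁻²⁴
[S²⁻] = 3.06×10⁻²⁴ mol/L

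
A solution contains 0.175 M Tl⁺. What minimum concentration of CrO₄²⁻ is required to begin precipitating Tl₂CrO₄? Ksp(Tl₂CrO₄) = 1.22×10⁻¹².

Precipitation of each salt begins when its ion product equals Ksp.
Tl₂CrO₄(s) ⇌ 2 Tl⁺(aq) + CrO₄²⁻(aq)
Ksp = [Tl⁺]^2[CrO₄²⁻] = [CrO₄²⁻](0.175)^2
[CrO₄²⁻] = 1.22×10⁻¹² / (0.175)^2 = 3.98×10⁻¹¹
[CrO₄²⁻] = 3.98×10⁻¹¹ M

3.98×10⁻¹¹ M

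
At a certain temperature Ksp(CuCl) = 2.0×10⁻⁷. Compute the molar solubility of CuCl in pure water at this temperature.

4.5×10⁻⁴ M

CuCl(s) ⇌ Cu⁺(aq) + Cl⁻(aq)
With molar solubility s: [Cu⁺] = s, [Cl⁻] = s.
Ksp = [Cu⁺][Cl⁻] = s · s = s^2
s^2 = 2.0×10⁻⁷
s = (2.0×10⁻⁷)^(1/2) = 4.5×10⁻⁴ mol/L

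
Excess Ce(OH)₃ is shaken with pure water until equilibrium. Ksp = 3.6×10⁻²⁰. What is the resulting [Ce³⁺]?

6.0×10⁻⁶ M

Ce(OH)₃(s) ⇌ Ce³⁺(aq) + 3 OH⁻(aq)
With molar solubility s: [Ce³⁺] = s, [OH⁻] = 3s.
Ksp = [Ce³⁺][OH⁻]^3 = s · (3s)^3 = 27s^4 = 3.6×10⁻²⁰
s = 6.0×10⁻⁶ mol L⁻¹
[Ce³⁺] = s = 6.0×10⁻⁶ mol L⁻¹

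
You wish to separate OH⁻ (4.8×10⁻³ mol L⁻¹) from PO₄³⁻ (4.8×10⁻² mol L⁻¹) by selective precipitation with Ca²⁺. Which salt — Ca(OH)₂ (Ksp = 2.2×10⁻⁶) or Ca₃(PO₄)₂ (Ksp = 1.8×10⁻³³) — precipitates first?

Precipitation begins when Q = Ksp.
For Ca(OH)₂: [Ca²⁺] = (Ksp/[OH⁻]^2) = 9.5×10⁻² mol L⁻¹
For Ca₃(PO₄)₂: [Ca²⁺] = (Ksp/[PO₄³⁻]^2)^(1/3) = 9.2×10⁻¹¹ mol L⁻¹
Since Ca₃(PO₄)₂ needs less Ca²⁺ to reach saturation, it precipitates first.

Ca₃(PO₄)₂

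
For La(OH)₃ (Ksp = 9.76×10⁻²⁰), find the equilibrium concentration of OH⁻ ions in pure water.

2.33×10⁻⁵ M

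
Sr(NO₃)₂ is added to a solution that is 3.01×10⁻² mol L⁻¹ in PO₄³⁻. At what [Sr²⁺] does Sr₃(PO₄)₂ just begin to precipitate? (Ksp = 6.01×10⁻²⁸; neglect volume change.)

Precipitation begins when Q = Ksp.
Sr₃(PO₄)₂(s) ⇌ 3 Sr²⁺(aq) + 2 PO₄³⁻(aq)
Ksp = [Sr²⁺]^3[PO₄³⁻]^2 = [Sr²⁺]^3(3.01×10⁻²)^2
[Sr²⁺]^3 = 6.01×10⁻²⁸ / (3.01×10⁻²)^2 = 6.63×10⁻²⁵
[Sr²⁺] = 8.72×10⁻⁹ mol L⁻¹

8.72×10⁻⁹ M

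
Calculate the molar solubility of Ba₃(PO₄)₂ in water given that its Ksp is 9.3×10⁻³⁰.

Ba₃(PO₄)₂(s) ⇌ 3 Ba²⁺(aq) + 2 PO₄³⁻(aq)
For each mole of Ba₃(PO₄)₂ that dissolves per liter, [Ba²⁺] = 3s and [PO₄³⁻] = 2s; let s denote this solubility.
Ksp = [Ba²⁺]^3[PO₄³⁻]^2 = (3s)^3 · (2s)^2 = 108s^5
108s^5 = 9.3×10⁻³⁰  ⇒  s^5 = 8.6×10⁻³²
Taking the 5th root, s = 6.1×10⁻⁷ M.

6.1×10⁻⁷ M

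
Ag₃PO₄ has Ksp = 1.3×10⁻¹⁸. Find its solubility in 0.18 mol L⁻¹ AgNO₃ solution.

Ag₃PO₄(s) ⇌ 3 Ag⁺(aq) + PO₄³⁻(aq)
The solution already contains Ag⁺ at 0.18 mol L⁻¹. Let s be the molar solubility of Ag₃PO₄.
[Ag⁺] ≈ 0.18 mol L⁻¹ (common ion dominates); [PO₄³⁻] = s.
Ksp = [Ag⁺]^3[PO₄³⁻] = (0.18)^3s
s = 1.3×10⁻¹⁸ / (0.18)^3 = 2.2×10⁻¹⁶
s = 2.2×10⁻¹⁶ mol L⁻¹

2.2×10⁻¹⁶ M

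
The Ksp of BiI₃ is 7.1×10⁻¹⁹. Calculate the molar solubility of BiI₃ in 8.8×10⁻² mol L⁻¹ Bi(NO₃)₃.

6.7×10⁻⁷ M

BiI₃(s) ⇌ Bi³⁺(aq) + 3 I⁻(aq)
With Bi³⁺ already at 8.8×10⁻² mol L⁻¹ and s small, take [Bi³⁺] ≈ 8.8×10⁻² mol L⁻¹ and [I⁻] = 3s.
Ksp = [Bi³⁺][I⁻]^3 = (8.8×10⁻²)(3s)^3
(3s)^3 = 7.1×10⁻¹⁹ / (8.8×10⁻²) = 8.1×10⁻¹⁸
s = 6.7×10⁻⁷ mol L⁻¹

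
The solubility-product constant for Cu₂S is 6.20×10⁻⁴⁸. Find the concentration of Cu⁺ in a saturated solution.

2.31×10⁻¹⁶ M

Cu₂S(s) ⇌ 2 Cu⁺(aq) + S²⁻(aq)
With molar solubility s: [Cu⁺] = 2s, [S²⁻] = s.
Ksp = [Cu⁺]^2[S²⁻] = (2s)^2 · s = 4s^3 = 6.20×10⁻⁴⁸
s = 1.16×10⁻¹⁶ M
[Cu⁺] = 2s = 2.31×10⁻¹⁶ M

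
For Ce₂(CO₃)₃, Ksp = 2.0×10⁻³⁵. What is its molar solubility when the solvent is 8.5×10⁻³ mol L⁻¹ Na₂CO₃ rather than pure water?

Ce₂(CO₃)₃(s) ⇌ 2 Ce³⁺(aq) + 3 CO₃²⁻(aq)
Let s be the solubility of Ce₂(CO₃)₃ here. The common ion gives [CO₃²⁻] ≈ 8.5×10⁻³ mol L⁻¹, and [Ce³⁺] = 2s.
Ksp = [Ce³⁺]^2[CO₃²⁻]^3 = (2s)^2(8.5×10⁻³)^3
(2s)^2 = 2.0×10⁻³⁵ / (8.5×10⁻³)^3 = 3.3×10⁻²⁹
s = 2.9×10⁻¹⁵ mol L⁻¹

2.9×10⁻¹⁵ M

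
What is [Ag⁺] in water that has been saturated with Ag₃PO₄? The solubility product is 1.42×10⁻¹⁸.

4.54×10⁻⁵ M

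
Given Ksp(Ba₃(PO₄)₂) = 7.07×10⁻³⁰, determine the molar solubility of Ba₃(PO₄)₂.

5.80×10⁻⁷ M

Ba₃(PO₄)₂(s) ⇌ 3 Ba²⁺(aq) + 2 PO₄³⁻(aq)
For each mole of Ba₃(PO₄)₂ that dissolves per liter, [Ba²⁺] = 3s and [PO₄³⁻] = 2s; let s denote this solubility.
Ksp = [Ba²⁺]^3[PO₄³⁻]^2 = (3s)^3 · (2s)^2 = 108s^5
108s^5 = 7.07×10⁻³⁰  ⇒  s^5 = 6.55×10⁻³²
Taking the 5th root, s = 5.80×10⁻⁷ mol/L.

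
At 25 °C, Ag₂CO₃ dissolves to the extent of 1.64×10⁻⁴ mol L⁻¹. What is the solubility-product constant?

Ag₂CO₃(s) ⇌ 2 Ag⁺(aq) + CO₃²⁻(aq)
With molar solubility s: [Ag⁺] = 2s, [CO₃²⁻] = s.
Ksp = [Ag⁺]^2[CO₃²⁻] = (2s)^2 · s = 4s^3
Ksp = 4 × (1.64×10⁻⁴)^3 = 1.76×10⁻¹¹

Ksp = 1.76×10⁻¹¹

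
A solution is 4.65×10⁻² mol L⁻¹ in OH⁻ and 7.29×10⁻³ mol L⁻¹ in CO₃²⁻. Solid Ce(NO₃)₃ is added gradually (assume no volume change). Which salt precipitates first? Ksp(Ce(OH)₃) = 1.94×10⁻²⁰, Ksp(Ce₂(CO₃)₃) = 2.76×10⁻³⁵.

The threshold for precipitation is Q = Ksp.
For Ce(OH)₃: [Ce³⁺] = (Ksp/[OH⁻]^3) = 1.93×10⁻¹⁶ mol L⁻¹
For Ce₂(CO₃)₃: [Ce³⁺] = (Ksp/[CO₃²⁻]^3)^(1/2) = 8.44×10⁻¹⁵ mol L⁻¹
Since Ce(OH)₃ needs less Ce³⁺ to reach saturation, it precipitates first.

Ce(OH)₃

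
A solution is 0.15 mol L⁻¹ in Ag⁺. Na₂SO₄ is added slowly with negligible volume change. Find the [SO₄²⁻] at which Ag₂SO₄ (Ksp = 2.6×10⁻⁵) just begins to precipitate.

The threshold for precipitation is Q = Ksp.
Ag₂SO₄(s) ⇌ 2 Ag⁺(aq) + SO₄²⁻(aq)
Ksp = [Ag⁺]^2[SO₄²⁻] = [SO₄²⁻](0.15)^2
[SO₄²⁻] = 2.6×10⁻⁵ / (0.15)^2 = 1.2×10⁻³
[SO₄²⁻] = 1.2×10⁻³ mol L⁻¹

1.2×10⁻³ M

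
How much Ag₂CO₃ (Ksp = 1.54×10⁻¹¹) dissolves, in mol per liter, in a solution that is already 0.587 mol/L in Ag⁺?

4.47×10⁻¹¹ M

Ag₂CO₃(s) ⇌ 2 Ag⁺(aq) + CO₃²⁻(aq)
With Ag⁺ already at 0.587 mol/L and s small, take [Ag⁺] ≈ 0.587 mol/L and [CO₃²⁻] = s.
Ksp = [Ag⁺]^2[CO₃²⁻] = (0.587)^2s
s = 1.54×10⁻¹¹ / (0.587)^2 = 4.47×10⁻¹¹
s = 4.47×10⁻¹¹ mol/L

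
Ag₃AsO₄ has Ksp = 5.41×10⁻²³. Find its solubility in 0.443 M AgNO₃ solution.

Ag₃AsO₄(s) ⇌ 3 Ag⁺(aq) + AsO₄³⁻(aq)
Let s be the solubility of Ag₃AsO₄ here. The common ion gives [Ag⁺] ≈ 0.443 M, and [AsO₄³⁻] = s.
Ksp = [Ag⁺]^3[AsO₄³⁻] = (0.443)^3s
s = 5.41×10⁻²³ / (0.443)^3 = 6.22×10⁻²²
s = 6.22×10⁻²² M

6.22×10⁻²² M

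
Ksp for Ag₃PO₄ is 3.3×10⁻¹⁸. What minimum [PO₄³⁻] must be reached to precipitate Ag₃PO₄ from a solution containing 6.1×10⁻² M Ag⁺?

1.5×10⁻¹⁴ M

Each salt precipitates once Q = Ksp for that salt.
Ag₃PO₄(s) ⇌ 3 Ag⁺(aq) + PO₄³⁻(aq)
Ksp = [Ag⁺]^3[PO₄³⁻] = [PO₄³⁻](6.1×10⁻²)^3
[PO₄³⁻] = 3.3×10⁻¹⁸ / (6.1×10⁻²)^3 = 1.5×10⁻¹⁴
[PO₄³⁻] = 1.5×10⁻¹⁴ M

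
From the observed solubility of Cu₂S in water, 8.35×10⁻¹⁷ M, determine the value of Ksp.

Cu₂S(s) ⇌ 2 Cu⁺(aq) + S²⁻(aq)
For each mole of Cu₂S that dissolves per liter, [Cu⁺] = 2s and [S²⁻] = s; let s denote this solubility.
Ksp = [Cu⁺]^2[S²⁻] = (2s)^2 · s = 4s^3
Ksp = 4 × (8.35×10⁻¹⁷)^3 = 2.33×10⁻⁴⁸

Ksp = 2.33×10⁻⁴⁸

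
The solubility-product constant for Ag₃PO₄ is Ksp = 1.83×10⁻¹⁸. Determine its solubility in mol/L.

1.61×10⁻⁵ M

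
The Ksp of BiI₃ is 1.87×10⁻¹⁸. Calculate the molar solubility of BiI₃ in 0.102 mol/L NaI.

1.76×10⁻¹⁵ M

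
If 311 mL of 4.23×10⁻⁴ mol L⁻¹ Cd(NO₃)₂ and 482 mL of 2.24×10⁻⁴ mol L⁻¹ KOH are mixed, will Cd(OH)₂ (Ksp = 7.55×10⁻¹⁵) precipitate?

Yes

The combined volume is 793 mL.
[Cd²⁺] = (4.23×10⁻⁴)(311)/793 = 1.66×10⁻⁴ mol L⁻¹
[OH⁻] = (2.24×10⁻⁴)(482)/793 = 1.36×10⁻⁴ mol L⁻¹
Q = [Cd²⁺][OH⁻]^2 = 3.08×10⁻¹²
Since Q (3.08×10⁻¹²) exceeds Ksp (7.55×10⁻¹⁵), Cd(OH)₂ will precipitate.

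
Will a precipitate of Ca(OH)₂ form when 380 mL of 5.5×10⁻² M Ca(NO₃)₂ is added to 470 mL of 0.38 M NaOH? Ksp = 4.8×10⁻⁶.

Yes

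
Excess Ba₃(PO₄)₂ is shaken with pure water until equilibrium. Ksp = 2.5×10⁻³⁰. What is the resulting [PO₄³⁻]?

9.4×10⁻⁷ M

Ba₃(PO₄)₂(s) ⇌ 3 Ba²⁺(aq) + 2 PO₄³⁻(aq)
With molar solubility s: [Ba²⁺] = 3s, [PO₄³⁻] = 2s.
Ksp = [Ba²⁺]^3[PO₄³⁻]^2 = (3s)^3 · (2s)^2 = 108s^5 = 2.5×10⁻³⁰
s = 4.7×10⁻⁷ mol L⁻¹
[PO₄³⁻] = 2s = 9.4×10⁻⁷ mol L⁻¹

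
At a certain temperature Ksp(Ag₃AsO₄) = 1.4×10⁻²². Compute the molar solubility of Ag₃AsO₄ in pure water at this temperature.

Ag₃AsO₄(s) ⇌ 3 Ag⁺(aq) + AsO₄³⁻(aq)
If s mol/L of Ag₃AsO₄ dissolves, [Ag⁺] = 3s and [AsO₄³⁻] = s.
Ksp = [Ag⁺]^3[AsO₄³⁻] = (3s)^3 · s = 27s^4
27s^4 = 1.4×10⁻²²  ⇒  s^4 = 5.2×10⁻²⁴
s = 1.5×10⁻⁶ mol L⁻¹

1.5×10⁻⁶ M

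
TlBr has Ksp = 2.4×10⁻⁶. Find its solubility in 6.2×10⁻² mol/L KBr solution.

TlBr(s) ⇌ Tl⁺(aq) + Br⁻(aq)
Br⁻ is already present at 6.2×10⁻² mol/L. If s mol/L of TlBr dissolves, [Tl⁺] = s while [Br⁻] ≈ 6.2×10⁻² mol/L.
Ksp = [Tl⁺][Br⁻] = s(6.2×10⁻²)
s = 2.4×10⁻⁶ / (6.2×10⁻²) = 3.9×10⁻⁵
s = 3.9×10⁻⁵ mol/L

3.9×10⁻⁵ M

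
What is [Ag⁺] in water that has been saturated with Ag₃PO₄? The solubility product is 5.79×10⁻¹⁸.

Ag₃PO₄(s) ⇌ 3 Ag⁺(aq) + PO₄³⁻(aq)
Let s be the molar solubility. Then [Ag⁺] = 3s and [PO₄³⁻] = s.
Ksp = [Ag⁺]^3[PO₄³⁻] = (3s)^3 · s = 27s^4 = 5.79×10⁻¹⁸
s = 2.15×10⁻⁵ mol/L
[Ag⁺] = 3s = 6.46×10⁻⁵ mol/L

6.46×10⁻⁵ M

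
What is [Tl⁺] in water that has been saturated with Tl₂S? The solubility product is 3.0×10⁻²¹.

Tl₂S(s) ⇌ 2 Tl⁺(aq) + S²⁻(aq)
Call the molar solubility s, so that [Tl⁺] = 2s and [S²⁻] = s.
Ksp = [Tl⁺]^2[S²⁻] = (2s)^2 · s = 4s^3 = 3.0×10⁻²¹
s = 9.1×10⁻⁸ mol L⁻¹
[Tl⁺] = 2s = 1.8×10⁻⁷ mol L⁻¹

1.8×10⁻⁷ M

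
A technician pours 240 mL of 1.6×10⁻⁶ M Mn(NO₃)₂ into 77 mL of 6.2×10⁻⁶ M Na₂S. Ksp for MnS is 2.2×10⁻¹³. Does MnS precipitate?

Yes

After mixing, V = 240 mL + 77 mL = 317 mL.
[Mn²⁺] = (1.6×10⁻⁶)(240)/317 = 1.2×10⁻⁶ M
[S²⁻] = (6.2×10⁻⁶)(77)/317 = 1.5×10⁻⁶ M
Q = [Mn²⁺][S²⁻] = 1.8×10⁻¹²
Because Q > Ksp (1.8×10⁻¹² vs 2.2×10⁻¹³), a precipitate of MnS forms.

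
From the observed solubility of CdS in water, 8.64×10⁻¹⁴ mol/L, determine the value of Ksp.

CdS(s) ⇌ Cd²⁺(aq) + S²⁻(aq)
If s mol/L of CdS dissolves, [Cd²⁺] = s and [S²⁻] = s.
Ksp = [Cd²⁺][S²⁻] = s · s = s^2
Ksp = (8.64×10⁻¹⁴)^2 = 7.46×10⁻²⁷

Ksp = 7.46×10⁻²⁷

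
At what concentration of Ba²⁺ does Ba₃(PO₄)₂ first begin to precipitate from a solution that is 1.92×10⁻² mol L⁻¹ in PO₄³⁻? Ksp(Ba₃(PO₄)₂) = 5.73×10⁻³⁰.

A salt starts to precipitate once the ion product Q reaches its Ksp.
Ba₃(PO₄)₂(s) ⇌ 3 Ba²⁺(aq) + 2 PO₄³⁻(aq)
Ksp = [Ba²⁺]^3[PO₄³⁻]^2 = [Ba²⁺]^3(1.92×10⁻²)^2
[Ba²⁺]^3 = 5.73×10⁻³⁰ / (1.92×10⁻²)^2 = 1.55×10⁻²⁶
[Ba²⁺] = 2.50×10⁻⁹ mol L⁻¹

2.50×10⁻⁹ M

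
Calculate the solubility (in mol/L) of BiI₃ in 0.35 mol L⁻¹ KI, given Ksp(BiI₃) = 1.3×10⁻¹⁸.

3.0×10⁻¹⁷ M

BiI₃(s) ⇌ Bi³⁺(aq) + 3 I⁻(aq)
I⁻ is already present at 0.35 mol L⁻¹. If s mol/L of BiI₃ dissolves, [Bi³⁺] = s while [I⁻] ≈ 0.35 mol L⁻¹.
Ksp = [Bi³⁺][I⁻]^3 = s(0.35)^3
s = 1.3×10⁻¹⁸ / (0.35)^3 = 3.0×10⁻¹⁷
s = 3.0×10⁻¹⁷ mol L⁻¹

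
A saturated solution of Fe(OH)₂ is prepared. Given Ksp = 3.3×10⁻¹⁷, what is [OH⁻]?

4.0×10⁻⁶ M

Fe(OH)₂(s) ⇌ Fe²⁺(aq) + 2 OH⁻(aq)
If s mol/L of Fe(OH)₂ dissolves, [Fe²⁺] = s and [OH⁻] = 2s.
Ksp = [Fe²⁺][OH⁻]^2 = s · (2s)^2 = 4s^3 = 3.3×10⁻¹⁷
s = 2.0×10⁻⁶ M
[OH⁻] = 2s = 4.0×10⁻⁶ M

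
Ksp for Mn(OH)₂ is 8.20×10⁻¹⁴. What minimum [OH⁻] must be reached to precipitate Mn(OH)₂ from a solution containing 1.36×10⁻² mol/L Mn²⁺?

The threshold for precipitation is Q = Ksp.
Mn(OH)₂(s) ⇌ Mn²⁺(aq) + 2 OH⁻(aq)
Ksp = [Mn²⁺][OH⁻]^2 = [OH⁻]^2(1.36×10⁻²)
[OH⁻]^2 = 8.20×10⁻¹⁴ / (1.36×10⁻²) = 6.03×10⁻¹²
[OH⁻] = 2.46×10⁻⁶ mol/L

2.46×10⁻⁶ M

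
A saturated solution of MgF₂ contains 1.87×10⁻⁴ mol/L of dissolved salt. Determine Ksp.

Ksp = 2.62×10⁻¹¹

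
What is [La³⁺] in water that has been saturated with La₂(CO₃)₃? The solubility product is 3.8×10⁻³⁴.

1.6×10⁻⁷ M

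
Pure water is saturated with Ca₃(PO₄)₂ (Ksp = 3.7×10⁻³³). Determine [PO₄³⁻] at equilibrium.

2.6×10⁻⁷ M

Ca₃(PO₄)₂(s) ⇌ 3 Ca²⁺(aq) + 2 PO₄³⁻(aq)
With molar solubility s: [Ca²⁺] = 3s, [PO₄³⁻] = 2s.
Ksp = [Ca²⁺]^3[PO₄³⁻]^2 = (3s)^3 · (2s)^2 = 108s^5 = 3.7×10⁻³³
s = 1.3×10⁻⁷ mol/L
[PO₄³⁻] = 2s = 2.6×10⁻⁷ mol/L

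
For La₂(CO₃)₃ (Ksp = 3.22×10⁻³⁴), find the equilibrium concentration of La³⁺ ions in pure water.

La₂(CO₃)₃(s) ⇌ 2 La³⁺(aq) + 3 CO₃²⁻(aq)
Let s be the molar solubility. Then [La³⁺] = 2s and [CO₃²⁻] = 3s.
Ksp = [La³⁺]^2[CO₃²⁻]^3 = (2s)^2 · (3s)^3 = 108s^5 = 3.22×10⁻³⁴
s = 7.85×10⁻⁸ mol/L
[La³⁺] = 2s = 1.57×10⁻⁷ mol/L

1.57×10⁻⁷ M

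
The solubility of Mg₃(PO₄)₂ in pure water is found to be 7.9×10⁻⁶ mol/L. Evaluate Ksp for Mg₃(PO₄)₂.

Mg₃(PO₄)₂(s) ⇌ 3 Mg²⁺(aq) + 2 PO₄³⁻(aq)
Let s be the molar solubility. Then [Mg²⁺] = 3s and [PO₄³⁻] = 2s.
Ksp = [Mg²⁺]^3[PO₄³⁻]^2 = (3s)^3 · (2s)^2 = 108s^5
Ksp = 108 × (7.9×10⁻⁶)^5 = 3.3×10⁻²⁴

Ksp = 3.3×10⁻²⁴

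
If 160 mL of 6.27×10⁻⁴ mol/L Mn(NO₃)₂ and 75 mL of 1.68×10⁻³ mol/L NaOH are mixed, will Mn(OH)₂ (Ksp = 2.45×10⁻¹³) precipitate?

Total volume after mixing = 160 + 75 = 235 mL.
[Mn²⁺] = (6.27×10⁻⁴)(160)/235 = 4.27×10⁻⁴ mol/L
[OH⁻] = (1.68×10⁻³)(75)/235 = 5.36×10⁻⁴ mol/L
Q = [Mn²⁺][OH⁻]^2 = 1.23×10⁻¹⁰
Q = 1.23×10⁻¹⁰ > Ksp = 2.45×10⁻¹³, so the solution is supersaturated and Mn(OH)₂ precipitates.

Yes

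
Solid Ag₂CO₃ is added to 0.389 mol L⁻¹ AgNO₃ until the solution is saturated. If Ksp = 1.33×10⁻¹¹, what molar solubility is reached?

Ag₂CO₃(s) ⇌ 2 Ag⁺(aq) + CO₃²⁻(aq)
Let s be the solubility of Ag₂CO₃ here. The common ion gives [Ag⁺] ≈ 0.389 mol L⁻¹, and [CO₃²⁻] = s.
Ksp = [Ag⁺]^2[CO₃²⁻] = (0.389)^2s
s = 1.33×10⁻¹¹ / (0.389)^2 = 8.79×10⁻¹¹
s = 8.79×10⁻¹¹ mol L⁻¹

8.79×10⁻¹¹ M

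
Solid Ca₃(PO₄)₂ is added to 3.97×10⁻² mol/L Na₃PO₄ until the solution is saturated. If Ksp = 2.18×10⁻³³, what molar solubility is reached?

3.71×10⁻¹¹ M

Ca₃(PO₄)₂(s) ⇌ 3 Ca²⁺(aq) + 2 PO₄³⁻(aq)
Let s be the solubility of Ca₃(PO₄)₂ here. The common ion gives [PO₄³⁻] ≈ 3.97×10⁻² mol/L, and [Ca²⁺] = 3s.
Ksp = [Ca²⁺]^3[PO₄³⁻]^2 = (3s)^3(3.97×10⁻²)^2
(3s)^3 = 2.18×10⁻³³ / (3.97×10⁻²)^2 = 1.38×10⁻³⁰
s = 3.71×10⁻¹¹ mol/L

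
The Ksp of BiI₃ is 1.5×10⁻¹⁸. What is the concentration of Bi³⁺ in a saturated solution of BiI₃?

1.5×10⁻⁵ M

BiI₃(s) ⇌ Bi³⁺(aq) + 3 I⁻(aq)
Let s be the molar solubility. Then [Bi³⁺] = s and [I⁻] = 3s.
Ksp = [Bi³⁺][I⁻]^3 = s · (3s)^3 = 27s^4 = 1.5×10⁻¹⁸
s = 1.5×10⁻⁵ mol L⁻¹
[Bi³⁺] = s = 1.5×10⁻⁵ mol L⁻¹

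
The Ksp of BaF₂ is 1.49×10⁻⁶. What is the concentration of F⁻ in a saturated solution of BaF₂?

1.44×10⁻² M

BaF₂(s) ⇌ Ba²⁺(aq) + 2 F⁻(aq)
Let s be the molar solubility. Then [Ba²⁺] = s and [F⁻] = 2s.
Ksp = [Ba²⁺][F⁻]^2 = s · (2s)^2 = 4s^3 = 1.49×10⁻⁶
s = 7.20×10⁻³ M
[F⁻] = 2s = 1.44×10⁻² M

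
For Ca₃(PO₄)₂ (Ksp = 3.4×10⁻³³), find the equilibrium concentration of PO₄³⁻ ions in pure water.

Ca₃(PO₄)₂(s) ⇌ 3 Ca²⁺(aq) + 2 PO₄³⁻(aq)
If s mol/L of Ca₃(PO₄)₂ dissolves, [Ca²⁺] = 3s and [PO₄³⁻] = 2s.
Ksp = [Ca²⁺]^3[PO₄³⁻]^2 = (3s)^3 · (2s)^2 = 108s^5 = 3.4×10⁻³³
s = 1.3×10⁻⁷ M
[PO₄³⁻] = 2s = 2.5×10⁻⁷ M

2.5×10⁻⁷ M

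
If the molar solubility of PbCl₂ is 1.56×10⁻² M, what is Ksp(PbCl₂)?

Ksp = 1.52×10⁻⁵

PbCl₂(s) ⇌ Pb²⁺(aq) + 2 Cl⁻(aq)
Let s be the molar solubility. Then [Pb²⁺] = s and [Cl⁻] = 2s.
Ksp = [Pb²⁺][Cl⁻]^2 = s · (2s)^2 = 4s^3
Ksp = 4 × (1.56×10⁻²)^3 = 1.52×10⁻⁵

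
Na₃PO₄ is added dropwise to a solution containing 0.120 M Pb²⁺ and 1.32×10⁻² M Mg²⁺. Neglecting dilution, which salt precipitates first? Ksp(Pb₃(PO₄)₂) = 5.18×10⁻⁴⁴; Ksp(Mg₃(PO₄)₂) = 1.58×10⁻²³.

Pb₃(PO₄)₂

The threshold for precipitation is Q = Ksp.
For Pb₃(PO₄)₂: [PO₄³⁻] = (Ksp/[Pb²⁺]^3)^(1/2) = 5.48×10⁻²¹ M
For Mg₃(PO₄)₂: [PO₄³⁻] = (Ksp/[Mg²⁺]^3)^(1/2) = 2.62×10⁻⁹ M
Since Pb₃(PO₄)₂ needs less PO₄³⁻ to reach saturation, it precipitates first.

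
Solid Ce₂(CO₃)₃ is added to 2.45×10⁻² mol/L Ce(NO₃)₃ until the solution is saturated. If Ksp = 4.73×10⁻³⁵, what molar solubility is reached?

1.43×10⁻¹¹ M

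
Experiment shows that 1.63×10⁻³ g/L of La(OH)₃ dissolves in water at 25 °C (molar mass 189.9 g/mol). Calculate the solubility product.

s = (1.63×10⁻³ g L⁻¹)/(189.9 g mol⁻¹) = 8.5835×10⁻⁶ M
La(OH)₃(s) ⇌ La³⁺(aq) + 3 OH⁻(aq)
For each mole of La(OH)₃ that dissolves per liter, [La³⁺] = s and [OH⁻] = 3s; let s denote this solubility.
Ksp = [La³⁺][OH⁻]^3 = s · (3s)^3 = 27s^4
Ksp = 27 × (8.5835×10⁻⁶)^4 = 1.47×10⁻¹⁹

Ksp = 1.47×10⁻¹⁹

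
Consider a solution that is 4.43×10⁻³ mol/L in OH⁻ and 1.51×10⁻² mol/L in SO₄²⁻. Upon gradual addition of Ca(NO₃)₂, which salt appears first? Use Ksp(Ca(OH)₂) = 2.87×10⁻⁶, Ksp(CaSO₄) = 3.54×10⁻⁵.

A salt starts to precipitate once the ion product Q reaches its Ksp.
For Ca(OH)₂: [Ca²⁺] = (Ksp/[OH⁻]^2) = 0.146 mol/L
For CaSO₄: [Ca²⁺] = (Ksp/[SO₄²⁻]) = 2.34×10⁻³ mol/L
CaSO₄ requires the lower [Ca²⁺], so it precipitates first.

CaSO₄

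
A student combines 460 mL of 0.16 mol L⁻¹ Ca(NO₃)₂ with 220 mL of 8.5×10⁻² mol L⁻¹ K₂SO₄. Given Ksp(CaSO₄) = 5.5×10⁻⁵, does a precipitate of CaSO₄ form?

After mixing, V = 460 mL + 220 mL = 680 mL.
[Ca²⁺] = (0.16)(460)/680 = 0.11 mol L⁻¹
[SO₄²⁻] = (8.5×10⁻²)(220)/680 = 2.8×10⁻² mol L⁻¹
Q = [Ca²⁺][SO₄²⁻] = 3.0×10⁻³
Since Q (3.0×10⁻³) exceeds Ksp (5.5×10⁻⁵), CaSO₄ will precipitate.

Yes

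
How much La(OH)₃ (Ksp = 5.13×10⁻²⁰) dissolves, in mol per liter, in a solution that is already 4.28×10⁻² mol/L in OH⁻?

La(OH)₃(s) ⇌ La³⁺(aq) + 3 OH⁻(aq)
The solution already contains OH⁻ at 4.28×10⁻² mol/L. Let s be the molar solubility of La(OH)₃.
[OH⁻] ≈ 4.28×10⁻² mol/L (common ion dominates); [La³⁺] = s.
Ksp = [La³⁺][OH⁻]^3 = s(4.28×10⁻²)^3
s = 5.13×10⁻²⁰ / (4.28×10⁻²)^3 = 6.54×10⁻¹⁶
s = 6.54×10⁻¹⁶ mol/L

6.54×10⁻¹⁶ M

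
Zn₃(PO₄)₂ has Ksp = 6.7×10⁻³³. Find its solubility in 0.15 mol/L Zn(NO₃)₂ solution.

7.0×10⁻¹⁶ M

Zn₃(PO₄)₂(s) ⇌ 3 Zn²⁺(aq) + 2 PO₄³⁻(aq)
Zn²⁺ is already present at 0.15 mol/L. If s mol/L of Zn₃(PO₄)₂ dissolves, [PO₄³⁻] = 2s while [Zn²⁺] ≈ 0.15 mol/L.
Ksp = [Zn²⁺]^3[PO₄³⁻]^2 = (0.15)^3(2s)^2
(2s)^2 = 6.7×10⁻³³ / (0.15)^3 = 2.0×10⁻³⁰
s = 7.0×10⁻¹⁶ mol/L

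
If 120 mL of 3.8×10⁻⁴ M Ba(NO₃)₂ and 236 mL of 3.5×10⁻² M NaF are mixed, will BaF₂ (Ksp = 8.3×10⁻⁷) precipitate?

Total volume after mixing = 120 + 236 = 356 mL.
[Ba²⁺] = (3.8×10⁻⁴)(120)/356 = 1.3×10⁻⁴ M
[F⁻] = (3.5×10⁻²)(236)/356 = 2.3×10⁻² M
Q = [Ba²⁺][F⁻]^2 = 6.9×10⁻⁸
Q = 6.9×10⁻⁸ < Ksp = 8.3×10⁻⁷, so the solution is unsaturated and no precipitate forms.

No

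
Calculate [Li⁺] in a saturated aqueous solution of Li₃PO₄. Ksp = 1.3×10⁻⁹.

Li₃PO₄(s) ⇌ 3 Li⁺(aq) + PO₄³⁻(aq)
If s mol/L of Li₃PO₄ dissolves, [Li⁺] = 3s and [PO₄³⁻] = s.
Ksp = [Li⁺]^3[PO₄³⁻] = (3s)^3 · s = 27s^4 = 1.3×10⁻⁹
s = 2.6×10⁻³ M
[Li⁺] = 3s = 7.9×10⁻³ M

7.9×10⁻³ M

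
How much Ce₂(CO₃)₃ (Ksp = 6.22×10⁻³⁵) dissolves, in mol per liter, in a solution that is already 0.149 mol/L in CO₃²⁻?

6.86×10⁻¹⁷ M

Ce₂(CO₃)₃(s) ⇌ 2 Ce³⁺(aq) + 3 CO₃²⁻(aq)
CO₃²⁻ is already present at 0.149 mol/L. If s mol/L of Ce₂(CO₃)₃ dissolves, [Ce³⁺] = 2s while [CO₃²⁻] ≈ 0.149 mol/L.
Ksp = [Ce³⁺]^2[CO₃²⁻]^3 = (2s)^2(0.149)^3
(2s)^2 = 6.22×10⁻³⁵ / (0.149)^3 = 1.88×10⁻³²
s = 6.86×10⁻¹⁷ mol/L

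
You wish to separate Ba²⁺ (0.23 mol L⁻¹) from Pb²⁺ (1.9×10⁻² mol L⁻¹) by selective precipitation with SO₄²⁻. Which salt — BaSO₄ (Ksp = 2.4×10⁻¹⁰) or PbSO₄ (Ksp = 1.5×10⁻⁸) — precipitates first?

Precipitation of each salt begins when its ion product equals Ksp.
For BaSO₄: [SO₄²⁻] = (Ksp/[Ba²⁺]) = 1.0×10⁻⁹ mol L⁻¹
For PbSO₄: [SO₄²⁻] = (Ksp/[Pb²⁺]) = 7.9×10⁻⁷ mol L⁻¹
Since BaSO₄ needs less SO₄²⁻ to reach saturation, it precipitates first.

BaSO₄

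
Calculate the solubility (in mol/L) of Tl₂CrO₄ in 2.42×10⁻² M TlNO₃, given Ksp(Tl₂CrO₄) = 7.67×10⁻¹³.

1.31×10⁻⁹ M

Tl₂CrO₄(s) ⇌ 2 Tl⁺(aq) + CrO₄²⁻(aq)
With Tl⁺ already at 2.42×10⁻² M and s small, take [Tl⁺] ≈ 2.42×10⁻² M and [CrO₄²⁻] = s.
Ksp = [Tl⁺]^2[CrO₄²⁻] = (2.42×10⁻²)^2s
s = 7.67×10⁻¹³ / (2.42×10⁻²)^2 = 1.31×10⁻⁹
s = 1.31×10⁻⁹ M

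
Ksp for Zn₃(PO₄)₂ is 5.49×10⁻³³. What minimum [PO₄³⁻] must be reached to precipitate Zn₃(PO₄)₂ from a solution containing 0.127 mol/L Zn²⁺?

1.64×10⁻¹⁵ M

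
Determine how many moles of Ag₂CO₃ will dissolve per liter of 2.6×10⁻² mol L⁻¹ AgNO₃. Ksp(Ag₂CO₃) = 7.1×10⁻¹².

1.1×10⁻⁸ M

Ag₂CO₃(s) ⇌ 2 Ag⁺(aq) + CO₃²⁻(aq)
The solution already contains Ag⁺ at 2.6×10⁻² mol L⁻¹. Let s be the molar solubility of Ag₂CO₃.
[Ag⁺] ≈ 2.6×10⁻² mol L⁻¹ (common ion dominates); [CO₃²⁻] = s.
Ksp = [Ag⁺]^2[CO₃²⁻] = (2.6×10⁻²)^2s
s = 7.1×10⁻¹² / (2.6×10⁻²)^2 = 1.1×10⁻⁸
s = 1.1×10⁻⁸ mol L⁻¹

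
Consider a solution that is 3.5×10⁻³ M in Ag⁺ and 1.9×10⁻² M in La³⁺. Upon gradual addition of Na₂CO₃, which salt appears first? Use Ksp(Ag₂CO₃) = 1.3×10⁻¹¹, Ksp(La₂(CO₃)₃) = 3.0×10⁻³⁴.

The threshold for precipitation is Q = Ksp.
For Ag₂CO₃: [CO₃²⁻] = (Ksp/[Ag⁺]^2) = 1.1×10⁻⁶ M
For La₂(CO₃)₃: [CO₃²⁻] = (Ksp/[La³⁺]^2)^(1/3) = 9.4×10⁻¹¹ M
Since La₂(CO₃)₃ needs less CO₃²⁻ to reach saturation, it precipitates first.

La₂(CO₃)₃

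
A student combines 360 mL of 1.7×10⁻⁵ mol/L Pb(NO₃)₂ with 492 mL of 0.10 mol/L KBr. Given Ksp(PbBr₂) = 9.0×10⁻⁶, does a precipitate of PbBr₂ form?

No

The combined volume is 852 mL.
[Pb²⁺] = (1.7×10⁻⁵)(360)/852 = 7.2×10⁻⁶ mol/L
[Br⁻] = (0.10)(492)/852 = 5.8×10⁻² mol/L
Q = [Pb²⁺][Br⁻]^2 = 2.4×10⁻⁸
Since Q (2.4×10⁻⁸) is less than Ksp (9.0×10⁻⁶), no PbBr₂ precipitates.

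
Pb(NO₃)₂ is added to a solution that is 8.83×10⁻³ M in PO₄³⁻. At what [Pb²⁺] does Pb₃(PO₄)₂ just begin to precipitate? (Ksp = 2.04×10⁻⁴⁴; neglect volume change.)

Each salt precipitates once Q = Ksp for that salt.
Pb₃(PO₄)₂(s) ⇌ 3 Pb²⁺(aq) + 2 PO₄³⁻(aq)
Ksp = [Pb²⁺]^3[PO₄³⁻]^2 = [Pb²⁺]^3(8.83×10⁻³)^2
[Pb²⁺]^3 = 2.04×10⁻⁴⁴ / (8.83×10⁻³)^2 = 2.62×10⁻⁴⁰
[Pb²⁺] = 6.40×10⁻¹⁴ M

6.40×10⁻¹⁴ M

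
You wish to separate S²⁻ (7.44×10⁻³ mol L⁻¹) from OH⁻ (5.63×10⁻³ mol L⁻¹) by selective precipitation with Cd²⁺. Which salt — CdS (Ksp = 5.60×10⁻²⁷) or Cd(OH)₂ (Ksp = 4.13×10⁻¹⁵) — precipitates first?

CdS

Precipitation begins when Q = Ksp.
For CdS: [Cd²⁺] = (Ksp/[S²⁻]) = 7.53×10⁻²⁵ mol L⁻¹
For Cd(OH)₂: [Cd²⁺] = (Ksp/[OH⁻]^2) = 1.30×10⁻¹⁰ mol L⁻¹
CdS requires the lower [Cd²⁺], so it precipitates first.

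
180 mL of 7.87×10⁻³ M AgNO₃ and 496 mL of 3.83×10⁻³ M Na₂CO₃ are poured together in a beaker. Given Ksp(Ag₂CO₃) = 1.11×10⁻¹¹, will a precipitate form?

Yes

Total volume after mixing = 180 + 496 = 676 mL.
[Ag⁺] = (7.87×10⁻³)(180)/676 = 2.10×10⁻³ M
[CO₃²⁻] = (3.83×10⁻³)(496)/676 = 2.81×10⁻³ M
Q = [Ag⁺]^2[CO₃²⁻] = 1.23×10⁻⁸
Q = 1.23×10⁻⁸ > Ksp = 1.11×10⁻¹¹, so the solution is supersaturated and Ag₂CO₃ precipitates.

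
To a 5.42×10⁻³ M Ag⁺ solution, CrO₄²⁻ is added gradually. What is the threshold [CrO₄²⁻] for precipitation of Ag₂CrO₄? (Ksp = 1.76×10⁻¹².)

5.99×10⁻⁸ M

Precipitation begins when Q = Ksp.
Ag₂CrO₄(s) ⇌ 2 Ag⁺(aq) + CrO₄²⁻(aq)
Ksp = [Ag⁺]^2[CrO₄²⁻] = [CrO₄²⁻](5.42×10⁻³)^2
[CrO₄²⁻] = 1.76×10⁻¹² / (5.42×10⁻³)^2 = 5.99×10⁻⁸
[CrO₄²⁻] = 5.99×10⁻⁸ M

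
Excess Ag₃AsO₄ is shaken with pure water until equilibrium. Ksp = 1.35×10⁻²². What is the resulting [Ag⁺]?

Ag₃AsO₄(s) ⇌ 3 Ag⁺(aq) + AsO₄³⁻(aq)
Call the molar solubility s, so that [Ag⁺] = 3s and [AsO₄³⁻] = s.
Ksp = [Ag⁺]^3[AsO₄³⁻] = (3s)^3 · s = 27s^4 = 1.35×10⁻²²
s = 1.50×10⁻⁶ M
[Ag⁺] = 3s = 4.49×10⁻⁶ M

4.49×10⁻⁶ M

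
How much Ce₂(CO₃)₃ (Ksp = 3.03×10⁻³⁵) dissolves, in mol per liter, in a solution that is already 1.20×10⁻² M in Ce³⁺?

1.98×10⁻¹¹ M

Ce₂(CO₃)₃(s) ⇌ 2 Ce³⁺(aq) + 3 CO₃²⁻(aq)
Let s be the solubility of Ce₂(CO₃)₃ here. The common ion gives [Ce³⁺] ≈ 1.20×10⁻² M, and [CO₃²⁻] = 3s.
Ksp = [Ce³⁺]^2[CO₃²⁻]^3 = (1.20×10⁻²)^2(3s)^3
(3s)^3 = 3.03×10⁻³⁵ / (1.20×10⁻²)^2 = 2.10×10⁻³¹
s = 1.98×10⁻¹¹ M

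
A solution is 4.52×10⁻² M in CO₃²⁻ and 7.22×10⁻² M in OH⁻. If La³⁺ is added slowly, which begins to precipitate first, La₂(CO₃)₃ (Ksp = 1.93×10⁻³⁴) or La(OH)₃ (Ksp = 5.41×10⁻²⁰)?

La(OH)₃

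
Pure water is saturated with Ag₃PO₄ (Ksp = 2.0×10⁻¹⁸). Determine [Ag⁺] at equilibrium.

Ag₃PO₄(s) ⇌ 3 Ag⁺(aq) + PO₄³⁻(aq)
Let s be the molar solubility. Then [Ag⁺] = 3s and [PO₄³⁻] = s.
Ksp = [Ag⁺]^3[PO₄³⁻] = (3s)^3 · s = 27s^4 = 2.0×10⁻¹⁸
s = 1.6×10⁻⁵ mol L⁻¹
[Ag⁺] = 3s = 4.9×10⁻⁵ mol L⁻¹

4.9×10⁻⁵ M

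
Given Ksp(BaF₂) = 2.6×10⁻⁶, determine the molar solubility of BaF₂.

BaF₂(s) ⇌ Ba²⁺(aq) + 2 F⁻(aq)
With molar solubility s: [Ba²⁺] = s, [F⁻] = 2s.
Ksp = [Ba²⁺][F⁻]^2 = s · (2s)^2 = 4s^3
4s^3 = 2.6×10⁻⁶  ⇒  s^3 = 6.5×10⁻⁷
s = 8.7×10⁻³ M

8.7×10⁻³ M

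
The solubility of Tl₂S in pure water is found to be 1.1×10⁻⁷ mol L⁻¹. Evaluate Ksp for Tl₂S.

Tl₂S(s) ⇌ 2 Tl⁺(aq) + S²⁻(aq)
For each mole of Tl₂S that dissolves per liter, [Tl⁺] = 2s and [S²⁻] = s; let s denote this solubility.
Ksp = [Tl⁺]^2[S²⁻] = (2s)^2 · s = 4s^3
Ksp = 4 × (1.1×10⁻⁷)^3 = 5.3×10⁻²¹

Ksp = 5.3×10⁻²¹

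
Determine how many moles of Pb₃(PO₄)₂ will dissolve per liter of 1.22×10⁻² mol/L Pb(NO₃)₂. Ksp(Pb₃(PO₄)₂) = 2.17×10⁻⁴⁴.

5.47×10⁻²⁰ M

Pb₃(PO₄)₂(s) ⇌ 3 Pb²⁺(aq) + 2 PO₄³⁻(aq)
Pb²⁺ is already present at 1.22×10⁻² mol/L. If s mol/L of Pb₃(PO₄)₂ dissolves, [PO₄³⁻] = 2s while [Pb²⁺] ≈ 1.22×10⁻² mol/L.
Ksp = [Pb²⁺]^3[PO₄³⁻]^2 = (1.22×10⁻²)^3(2s)^2
(2s)^2 = 2.17×10⁻⁴⁴ / (1.22×10⁻²)^3 = 1.20×10⁻³⁸
s = 5.47×10⁻²⁰ mol/L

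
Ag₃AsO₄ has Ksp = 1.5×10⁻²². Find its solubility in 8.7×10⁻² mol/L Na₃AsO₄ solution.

4.0×10⁻⁸ M

Ag₃AsO₄(s) ⇌ 3 Ag⁺(aq) + AsO₄³⁻(aq)
AsO₄³⁻ is already present at 8.7×10⁻² mol/L. If s mol/L of Ag₃AsO₄ dissolves, [Ag⁺] = 3s while [AsO₄³⁻] ≈ 8.7×10⁻² mol/L.
Ksp = [Ag⁺]^3[AsO₄³⁻] = (3s)^3(8.7×10⁻²)
(3s)^3 = 1.5×10⁻²² / (8.7×10⁻²) = 1.7×10⁻²¹
s = 4.0×10⁻⁸ mol/L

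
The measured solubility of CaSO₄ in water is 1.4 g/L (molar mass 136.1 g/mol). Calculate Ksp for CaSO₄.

Molar solubility s = (1.4 g/L) / (136.1 g/mol) = 1.029×10⁻² mol/L
CaSO₄(s) ⇌ Ca²⁺(aq) + SO₄²⁻(aq)
For each mole of CaSO₄ that dissolves per liter, [Ca²⁺] = s and [SO₄²⁻] = s; let s denote this solubility.
Ksp = [Ca²⁺][SO₄²⁻] = s · s = s^2
Ksp = (1.029×10⁻²)^2 = 1.1×10⁻⁴

Ksp = 1.1×10⁻⁴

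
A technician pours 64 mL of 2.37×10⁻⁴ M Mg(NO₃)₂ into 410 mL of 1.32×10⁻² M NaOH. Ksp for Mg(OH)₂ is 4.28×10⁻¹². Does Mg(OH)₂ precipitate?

Yes

After mixing, V = 64 mL + 410 mL = 474 mL.
[Mg²⁺] = (2.37×10⁻⁴)(64)/474 = 3.20×10⁻⁵ M
[OH⁻] = (1.32×10⁻²)(410)/474 = 1.14×10⁻² M
Q = [Mg²⁺][OH⁻]^2 = 4.17×10⁻⁹
Because Q > Ksp (4.17×10⁻⁹ vs 4.28×10⁻¹²), a precipitate of Mg(OH)₂ forms.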